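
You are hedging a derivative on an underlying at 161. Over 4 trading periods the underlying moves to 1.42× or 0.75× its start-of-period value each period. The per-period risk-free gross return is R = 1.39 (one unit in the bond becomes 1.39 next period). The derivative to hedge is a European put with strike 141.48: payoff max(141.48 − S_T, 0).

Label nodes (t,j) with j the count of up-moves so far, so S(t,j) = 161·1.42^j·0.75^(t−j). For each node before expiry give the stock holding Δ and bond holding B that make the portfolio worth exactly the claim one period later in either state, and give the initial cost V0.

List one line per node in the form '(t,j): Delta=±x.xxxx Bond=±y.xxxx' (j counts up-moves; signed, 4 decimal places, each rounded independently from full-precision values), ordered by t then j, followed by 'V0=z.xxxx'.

The replicating-portfolio and risk-neutral prices coincide; use p* = (1.39−0.75)/(1.42−0.75) = 0.9552 for the latter.
Terminal values V(4,·): V(4,0)=90.5386, V(4,1)=45.0309, V(4,2)=0.0000, V(4,3)=0.0000, V(4,4)=0.0000
  t=3,j=0: stock 67.9219 → up 96.4491 (V=45.0309), down 50.9414 (V=90.5386). Price 33.8623; hedge Δ=-1.0000, bond B=101.7842.
  t=3,j=1: stock 128.5987 → up 182.6102 (V=0.0000), down 96.4491 (V=45.0309). Price 1.4506; hedge Δ=-0.5226, bond B=68.6609.
  t=3,j=2: stock 243.4803 → up 345.7420 (V=0.0000), down 182.6102 (V=0.0000). Price 0.0000; hedge Δ=0.0000, bond B=0.0000.
  t=3,j=3: stock 460.9894 → up 654.6049 (V=0.0000), down 345.7420 (V=0.0000). Price 0.0000; hedge Δ=0.0000, bond B=0.0000.
  t=2,j=0: stock 90.5625 → up 128.5987 (V=1.4506), down 67.9219 (V=33.8623). Price 2.0877; hedge Δ=-0.5342, bond B=50.4634.
  t=2,j=1: stock 171.4650 → up 243.4803 (V=0.0000), down 128.5987 (V=1.4506). Price 0.0467; hedge Δ=-0.0126, bond B=2.2118.
  t=2,j=2: stock 324.6404 → up 460.9894 (V=0.0000), down 243.4803 (V=0.0000). Price 0.0000; hedge Δ=0.0000, bond B=0.0000.
  t=1,j=0: stock 120.7500 → up 171.4650 (V=0.0467), down 90.5625 (V=2.0877). Price 0.0994; hedge Δ=-0.0252, bond B=3.1455.
  t=1,j=1: stock 228.6200 → up 324.6404 (V=0.0000), down 171.4650 (V=0.0467). Price 0.0015; hedge Δ=-0.0003, bond B=0.0712.
  t=0,j=0: stock 161.0000 → up 228.6200 (V=0.0015), down 120.7500 (V=0.0994). Price 0.0042; hedge Δ=-0.0009, bond B=0.1503.
Self-financing check: at every node Δ·S+B equals the discounted successor values.

(0,0): Delta=-0.0009 Bond=0.1503
(1,0): Delta=-0.0252 Bond=3.1455
(1,1): Delta=-0.0003 Bond=0.0712
(2,0): Delta=-0.5342 Bond=50.4634
(2,1): Delta=-0.0126 Bond=2.2118
(2,2): Delta=0.0000 Bond=0.0000
(3,0): Delta=-1.0000 Bond=101.7842
(3,1): Delta=-0.5226 Bond=68.6609
(3,2): Delta=0.0000 Bond=0.0000
(3,3): Delta=0.0000 Bond=0.0000
V0=0.0042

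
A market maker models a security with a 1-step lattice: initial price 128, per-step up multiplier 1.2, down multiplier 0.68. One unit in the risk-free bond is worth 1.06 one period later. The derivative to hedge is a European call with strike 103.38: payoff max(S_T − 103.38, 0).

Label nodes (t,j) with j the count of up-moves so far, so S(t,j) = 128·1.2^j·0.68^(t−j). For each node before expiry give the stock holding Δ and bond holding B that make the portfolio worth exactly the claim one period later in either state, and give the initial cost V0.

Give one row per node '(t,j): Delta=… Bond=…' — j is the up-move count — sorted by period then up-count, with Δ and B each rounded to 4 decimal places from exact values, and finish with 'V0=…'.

(0,0): Delta=0.7545 Bond=-61.9550
V0=34.6219

Risk-neutral probability p* = (R−d)/(u−d) = (1.06−0.68)/(1.2−0.68) = 0.7308.
Payoff layer (t=1): V(1,0)=0.0000, V(1,1)=50.2200
  t=0,j=0: stock 128.0000 → up 153.6000 (V=50.2200), down 87.0400 (V=0.0000). Price 34.6219; hedge Δ=0.7545, bond B=-61.9550.
Self-financing check: at every node Δ·S+B equals the discounted successor values.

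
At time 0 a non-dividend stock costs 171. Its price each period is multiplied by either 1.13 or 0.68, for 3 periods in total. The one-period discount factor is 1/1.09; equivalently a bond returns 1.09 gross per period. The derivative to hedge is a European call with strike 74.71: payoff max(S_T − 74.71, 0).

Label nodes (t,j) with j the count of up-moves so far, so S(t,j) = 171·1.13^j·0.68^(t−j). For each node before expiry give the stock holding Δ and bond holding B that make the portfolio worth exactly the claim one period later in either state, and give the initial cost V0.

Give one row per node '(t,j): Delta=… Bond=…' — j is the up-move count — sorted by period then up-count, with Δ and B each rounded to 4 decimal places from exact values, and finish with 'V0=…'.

(0,0): Delta=0.9982 Bond=-57.3690
(1,0): Delta=0.9674 Bond=-58.9475
(1,1): Delta=1.0000 Bond=-62.8819
(2,0): Delta=0.4114 Bond=-20.2954
(2,1): Delta=1.0000 Bond=-68.5413
(2,2): Delta=1.0000 Bond=-68.5413
V0=113.3215

Under the risk-neutral measure, an up-move has probability p* = (R−d)/(u−d) = 0.9111 and values discount at R = 1.09.
At expiry t=3: V(3,0)=0.0000, V(3,1)=14.6396, V(3,2)=73.7679, V(3,3)=172.0254
Node (2,0) S=79.0704: V=(p*·14.6396+(1−p*)·0.0000)/1.09=12.2369; Δ=(14.6396−0.0000)/(89.3496−53.7679)=0.4114; B=V−Δ·S=-20.2954
Node (2,1) S=131.3964: V=(p*·73.7679+(1−p*)·14.6396)/1.09=62.8551; Δ=(73.7679−14.6396)/(148.4779−89.3496)=1.0000; B=V−Δ·S=-68.5413
Node (2,2) S=218.3499: V=(p*·172.0254+(1−p*)·73.7679)/1.09=149.8086; Δ=(172.0254−73.7679)/(246.7354−148.4779)=1.0000; B=V−Δ·S=-68.5413
Node (1,0) S=116.2800: V=(p*·62.8551+(1−p*)·12.2369)/1.09=53.5374; Δ=(62.8551−12.2369)/(131.3964−79.0704)=0.9674; B=V−Δ·S=-58.9475
Node (1,1) S=193.2300: V=(p*·149.8086+(1−p*)·62.8551)/1.09=130.3481; Δ=(149.8086−62.8551)/(218.3499−131.3964)=1.0000; B=V−Δ·S=-62.8819
Node (0,0) S=171.0000: V=(p*·130.3481+(1−p*)·53.5374)/1.09=113.3215; Δ=(130.3481−53.5374)/(193.2300−116.2800)=0.9982; B=V−Δ·S=-57.3690
Self-financing check: at every node Δ·S+B equals the discounted successor values.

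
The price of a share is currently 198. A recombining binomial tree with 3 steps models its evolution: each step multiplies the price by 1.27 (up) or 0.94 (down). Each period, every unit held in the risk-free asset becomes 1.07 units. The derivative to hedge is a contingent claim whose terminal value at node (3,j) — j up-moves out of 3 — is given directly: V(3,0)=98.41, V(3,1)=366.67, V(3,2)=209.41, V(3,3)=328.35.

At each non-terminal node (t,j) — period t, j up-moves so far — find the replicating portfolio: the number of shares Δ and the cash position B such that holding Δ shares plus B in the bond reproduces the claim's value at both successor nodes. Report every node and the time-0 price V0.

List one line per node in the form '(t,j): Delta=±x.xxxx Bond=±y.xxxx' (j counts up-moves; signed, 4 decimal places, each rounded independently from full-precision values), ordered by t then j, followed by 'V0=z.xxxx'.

No-arbitrage ⇒ martingale measure with p* = (R−d)/(u−d) = 0.3939.
Terminal values V(3,·): V(3,0)=98.4100, V(3,1)=366.6700, V(3,2)=209.4100, V(3,3)=328.3500
Node (2,0) S=174.9528: V=(p*·366.6700+(1−p*)·98.4100)/1.07=190.7366; Δ=(366.6700−98.4100)/(222.1901−164.4556)=4.6464; B=V−Δ·S=-622.1725
Node (2,1) S=236.3724: V=(p*·209.4100+(1−p*)·366.6700)/1.07=284.7842; Δ=(209.4100−366.6700)/(300.1929−222.1901)=-2.0161; B=V−Δ·S=761.3297
Node (2,2) S=319.3542: V=(p*·328.3500+(1−p*)·209.4100)/1.07=239.5001; Δ=(328.3500−209.4100)/(405.5798−300.1929)=1.1286; B=V−Δ·S=-120.9241
Node (1,0) S=186.1200: V=(p*·284.7842+(1−p*)·190.7366)/1.07=212.8838; Δ=(284.7842−190.7366)/(236.3724−174.9528)=1.5312; B=V−Δ·S=-72.1089
Node (1,1) S=251.4600: V=(p*·239.5001+(1−p*)·284.7842)/1.07=249.4813; Δ=(239.5001−284.7842)/(319.3542−236.3724)=-0.5457; B=V−Δ·S=386.7057
Node (0,0) S=198.0000: V=(p*·249.4813+(1−p*)·212.8838)/1.07=212.4308; Δ=(249.4813−212.8838)/(251.4600−186.1200)=0.5601; B=V−Δ·S=101.5292
Each (Δ,B) replicates both successor values, so the strategy is self-financing and V0 is arbitrage-free.

(0,0): Delta=0.5601 Bond=101.5292
(1,0): Delta=1.5312 Bond=-72.1089
(1,1): Delta=-0.5457 Bond=386.7057
(2,0): Delta=4.6464 Bond=-622.1725
(2,1): Delta=-2.0161 Bond=761.3297
(2,2): Delta=1.1286 Bond=-120.9241
V0=212.4308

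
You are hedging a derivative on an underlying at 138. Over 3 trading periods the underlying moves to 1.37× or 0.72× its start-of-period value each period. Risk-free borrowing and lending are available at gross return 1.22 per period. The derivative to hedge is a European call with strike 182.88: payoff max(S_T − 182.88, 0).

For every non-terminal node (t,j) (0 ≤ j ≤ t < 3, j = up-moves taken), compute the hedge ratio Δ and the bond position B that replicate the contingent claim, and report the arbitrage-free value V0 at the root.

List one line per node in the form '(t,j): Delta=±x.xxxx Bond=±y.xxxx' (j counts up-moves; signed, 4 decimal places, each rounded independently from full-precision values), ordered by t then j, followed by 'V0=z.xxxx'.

Under the risk-neutral measure, an up-move has probability p* = (R−d)/(u−d) = 0.7692 and values discount at R = 1.22.
Terminal payoffs: V(3,0)=0.0000, V(3,1)=0.0000, V(3,2)=3.6088, V(3,3)=171.9667
(2,0): S=71.5392. Δ = (V_up−V_dn)/(S_up−S_dn) = (0.0000−0.0000)/(98.0087−51.5082) = 0.0000. V = [p*·0.0000 + (1−p*)·0.0000]/1.22 = 0.0000. B = V − Δ·S = 0.0000.
(2,1): S=136.1232. Δ = (V_up−V_dn)/(S_up−S_dn) = (3.6088−0.0000)/(186.4888−98.0087) = 0.0408. V = [p*·3.6088 + (1−p*)·0.0000]/1.22 = 2.2754. B = V − Δ·S = -3.2766.
(2,2): S=259.0122. Δ = (V_up−V_dn)/(S_up−S_dn) = (171.9667−3.6088)/(354.8467−186.4888) = 1.0000. V = [p*·171.9667 + (1−p*)·3.6088]/1.22 = 109.1106. B = V − Δ·S = -149.9016.
(1,0): S=99.3600. Δ = (V_up−V_dn)/(S_up−S_dn) = (2.2754−0.0000)/(136.1232−71.5392) = 0.0352. V = [p*·2.2754 + (1−p*)·0.0000]/1.22 = 1.4347. B = V − Δ·S = -2.0659.
(1,1): S=189.0600. Δ = (V_up−V_dn)/(S_up−S_dn) = (109.1106−2.2754)/(259.0122−136.1232) = 0.8694. V = [p*·109.1106 + (1−p*)·2.2754]/1.22 = 69.2265. B = V − Δ·S = -95.1353.
(0,0): S=138.0000. Δ = (V_up−V_dn)/(S_up−S_dn) = (69.2265−1.4347)/(189.0600−99.3600) = 0.7558. V = [p*·69.2265 + (1−p*)·1.4347]/1.22 = 43.9198. B = V − Δ·S = -60.3752.
The time-0 hedge costs 43.9198, which is the no-arbitrage price.

(0,0): Delta=0.7558 Bond=-60.3752
(1,0): Delta=0.0352 Bond=-2.0659
(1,1): Delta=0.8694 Bond=-95.1353
(2,0): Delta=0.0000 Bond=0.0000
(2,1): Delta=0.0408 Bond=-3.2766
(2,2): Delta=1.0000 Bond=-149.9016
V0=43.9198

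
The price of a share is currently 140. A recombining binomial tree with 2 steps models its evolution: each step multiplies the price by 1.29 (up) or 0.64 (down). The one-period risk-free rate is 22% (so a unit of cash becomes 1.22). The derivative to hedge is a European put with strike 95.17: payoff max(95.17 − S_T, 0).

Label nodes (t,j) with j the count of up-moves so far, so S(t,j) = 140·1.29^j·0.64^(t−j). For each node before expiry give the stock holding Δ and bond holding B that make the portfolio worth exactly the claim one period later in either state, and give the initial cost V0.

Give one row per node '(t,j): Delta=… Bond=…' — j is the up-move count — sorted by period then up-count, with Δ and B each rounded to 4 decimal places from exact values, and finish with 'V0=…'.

Under the risk-neutral measure, an up-move has probability p* = (R−d)/(u−d) = 0.8923 and values discount at R = 1.22.
Payoff layer (t=2): V(2,0)=37.8260, V(2,1)=0.0000, V(2,2)=0.0000
  t=1,j=0: stock 89.6000 → up 115.5840 (V=0.0000), down 57.3440 (V=37.8260). Price 3.3390; hedge Δ=-0.6495, bond B=61.5328.
  t=1,j=1: stock 180.6000 → up 232.9740 (V=0.0000), down 115.5840 (V=0.0000). Price 0.0000; hedge Δ=0.0000, bond B=0.0000.
  t=0,j=0: stock 140.0000 → up 180.6000 (V=0.0000), down 89.6000 (V=3.3390). Price 0.2947; hedge Δ=-0.0367, bond B=5.4317.
Check: Δ(0,0)·S0 + B(0,0) = 0.2947 = V0.

(0,0): Delta=-0.0367 Bond=5.4317
(1,0): Delta=-0.6495 Bond=61.5328
(1,1): Delta=0.0000 Bond=0.0000
V0=0.2947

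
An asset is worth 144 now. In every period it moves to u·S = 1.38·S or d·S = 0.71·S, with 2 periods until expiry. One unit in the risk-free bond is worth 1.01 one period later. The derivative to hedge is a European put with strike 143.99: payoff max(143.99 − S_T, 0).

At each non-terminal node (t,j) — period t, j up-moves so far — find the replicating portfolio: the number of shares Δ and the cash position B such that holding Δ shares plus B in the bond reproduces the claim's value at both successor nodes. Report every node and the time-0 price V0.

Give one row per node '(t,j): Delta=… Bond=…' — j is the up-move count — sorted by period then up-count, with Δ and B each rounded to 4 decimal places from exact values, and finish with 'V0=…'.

(0,0): Delta=-0.4015 Bond=80.5708
(1,0): Delta=-1.0000 Bond=142.5644
(1,1): Delta=-0.0218 Bond=5.9115
V0=22.7509

The replicating-portfolio and risk-neutral prices coincide; use p* = (1.01−0.71)/(1.38−0.71) = 0.4478 for the latter.
Terminal payoffs: V(2,0)=71.3996, V(2,1)=2.8988, V(2,2)=0.0000
  t=1,j=0: stock 102.2400 → up 141.0912 (V=2.8988), down 72.5904 (V=71.3996). Price 40.3244; hedge Δ=-1.0000, bond B=142.5644.
  t=1,j=1: stock 198.7200 → up 274.2336 (V=0.0000), down 141.0912 (V=2.8988). Price 1.5850; hedge Δ=-0.0218, bond B=5.9115.
  t=0,j=0: stock 144.0000 → up 198.7200 (V=1.5850), down 102.2400 (V=40.3244). Price 22.7509; hedge Δ=-0.4015, bond B=80.5708.
Each (Δ,B) replicates both successor values, so the strategy is self-financing and V0 is arbitrage-free.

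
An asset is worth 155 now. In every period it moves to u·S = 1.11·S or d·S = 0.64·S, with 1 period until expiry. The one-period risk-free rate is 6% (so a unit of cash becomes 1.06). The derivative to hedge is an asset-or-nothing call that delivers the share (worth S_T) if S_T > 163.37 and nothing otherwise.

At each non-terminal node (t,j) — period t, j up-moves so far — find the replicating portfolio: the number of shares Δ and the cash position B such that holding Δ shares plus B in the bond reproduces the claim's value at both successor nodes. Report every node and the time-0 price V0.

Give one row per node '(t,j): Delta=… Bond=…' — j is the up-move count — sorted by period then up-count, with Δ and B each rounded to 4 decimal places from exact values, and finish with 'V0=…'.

(0,0): Delta=2.3617 Bond=-221.0197
V0=145.0442

No-arbitrage ⇒ martingale measure with p* = (R−d)/(u−d) = 0.8936.
At expiry t=1: V(1,0)=0.0000, V(1,1)=172.0500
  t=0,j=0: stock 155.0000 → up 172.0500 (V=172.0500), down 99.2000 (V=0.0000). Price 145.0442; hedge Δ=2.3617, bond B=-221.0197.
Root portfolio cost Δ·155+B reproduces V0=145.0442.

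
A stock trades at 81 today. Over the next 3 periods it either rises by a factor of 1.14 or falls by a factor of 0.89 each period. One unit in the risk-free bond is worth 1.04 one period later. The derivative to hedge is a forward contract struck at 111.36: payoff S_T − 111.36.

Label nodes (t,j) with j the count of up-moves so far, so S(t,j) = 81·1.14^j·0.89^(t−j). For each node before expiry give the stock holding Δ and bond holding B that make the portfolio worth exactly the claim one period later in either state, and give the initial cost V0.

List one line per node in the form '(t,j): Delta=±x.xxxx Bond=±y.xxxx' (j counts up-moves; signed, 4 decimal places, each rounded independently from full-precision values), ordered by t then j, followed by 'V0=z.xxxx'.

The replicating-portfolio and risk-neutral prices coincide; use p* = (1.04−0.89)/(1.14−0.89) = 0.6000 for the latter.
Payoff layer (t=3): V(3,0)=-54.2575, V(3,1)=-38.2175, V(3,2)=-17.6718, V(3,3)=8.6451
Node (2,0) S=64.1601: V=(p*·-38.2175+(1−p*)·-54.2575)/1.04=-42.9168; Δ=(-38.2175−-54.2575)/(73.1425−57.1025)=1.0000; B=V−Δ·S=-107.0769
Node (2,1) S=82.1826: V=(p*·-17.6718+(1−p*)·-38.2175)/1.04=-24.8943; Δ=(-17.6718−-38.2175)/(93.6882−73.1425)=1.0000; B=V−Δ·S=-107.0769
Node (2,2) S=105.2676: V=(p*·8.6451+(1−p*)·-17.6718)/1.04=-1.8093; Δ=(8.6451−-17.6718)/(120.0051−93.6882)=1.0000; B=V−Δ·S=-107.0769
Node (1,0) S=72.0900: V=(p*·-24.8943+(1−p*)·-42.9168)/1.04=-30.8686; Δ=(-24.8943−-42.9168)/(82.1826−64.1601)=1.0000; B=V−Δ·S=-102.9586
Node (1,1) S=92.3400: V=(p*·-1.8093+(1−p*)·-24.8943)/1.04=-10.6186; Δ=(-1.8093−-24.8943)/(105.2676−82.1826)=1.0000; B=V−Δ·S=-102.9586
Node (0,0) S=81.0000: V=(p*·-10.6186+(1−p*)·-30.8686)/1.04=-17.9986; Δ=(-10.6186−-30.8686)/(92.3400−72.0900)=1.0000; B=V−Δ·S=-98.9986
Root portfolio cost Δ·81+B reproduces V0=-17.9986.

(0,0): Delta=1.0000 Bond=-98.9986
(1,0): Delta=1.0000 Bond=-102.9586
(1,1): Delta=1.0000 Bond=-102.9586
(2,0): Delta=1.0000 Bond=-107.0769
(2,1): Delta=1.0000 Bond=-107.0769
(2,2): Delta=1.0000 Bond=-107.0769
V0=-17.9986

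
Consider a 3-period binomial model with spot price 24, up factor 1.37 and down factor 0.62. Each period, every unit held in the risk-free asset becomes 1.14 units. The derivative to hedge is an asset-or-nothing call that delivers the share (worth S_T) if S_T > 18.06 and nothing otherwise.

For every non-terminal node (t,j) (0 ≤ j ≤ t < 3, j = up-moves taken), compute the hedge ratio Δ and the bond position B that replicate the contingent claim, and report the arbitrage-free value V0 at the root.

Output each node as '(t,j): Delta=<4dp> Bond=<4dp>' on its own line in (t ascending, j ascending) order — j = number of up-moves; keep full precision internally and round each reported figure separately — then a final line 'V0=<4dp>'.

No-arbitrage ⇒ martingale measure with p* = (R−d)/(u−d) = 0.6933.
Terminal payoffs: V(3,0)=0.0000, V(3,1)=0.0000, V(3,2)=27.9283, V(3,3)=61.7125
(2,0): S=9.2256. Δ = (V_up−V_dn)/(S_up−S_dn) = (0.0000−0.0000)/(12.6391−5.7199) = 0.0000. V = [p*·0.0000 + (1−p*)·0.0000]/1.14 = 0.0000. B = V − Δ·S = 0.0000.
(2,1): S=20.3856. Δ = (V_up−V_dn)/(S_up−S_dn) = (27.9283−0.0000)/(27.9283−12.6391) = 1.8267. V = [p*·27.9283 + (1−p*)·0.0000]/1.14 = 16.9856. B = V − Δ·S = -20.2521.
(2,2): S=45.0456. Δ = (V_up−V_dn)/(S_up−S_dn) = (61.7125−27.9283)/(61.7125−27.9283) = 1.0000. V = [p*·61.7125 + (1−p*)·27.9283]/1.14 = 45.0456. B = V − Δ·S = 0.0000.
(1,0): S=14.8800. Δ = (V_up−V_dn)/(S_up−S_dn) = (16.9856−0.0000)/(20.3856−9.2256) = 1.5220. V = [p*·16.9856 + (1−p*)·0.0000]/1.14 = 10.3304. B = V − Δ·S = -12.3171.
(1,1): S=32.8800. Δ = (V_up−V_dn)/(S_up−S_dn) = (45.0456−16.9856)/(45.0456−20.3856) = 1.1379. V = [p*·45.0456 + (1−p*)·16.9856]/1.14 = 31.9654. B = V − Δ·S = -5.4479.
(0,0): S=24.0000. Δ = (V_up−V_dn)/(S_up−S_dn) = (31.9654−10.3304)/(32.8800−14.8800) = 1.2019. V = [p*·31.9654 + (1−p*)·10.3304]/1.14 = 22.2199. B = V − Δ·S = -6.6267.
Self-financing check: at every node Δ·S+B equals the discounted successor values.

(0,0): Delta=1.2019 Bond=-6.6267
(1,0): Delta=1.5220 Bond=-12.3171
(1,1): Delta=1.1379 Bond=-5.4479
(2,0): Delta=0.0000 Bond=0.0000
(2,1): Delta=1.8267 Bond=-20.2521
(2,2): Delta=1.0000 Bond=0.0000
V0=22.2199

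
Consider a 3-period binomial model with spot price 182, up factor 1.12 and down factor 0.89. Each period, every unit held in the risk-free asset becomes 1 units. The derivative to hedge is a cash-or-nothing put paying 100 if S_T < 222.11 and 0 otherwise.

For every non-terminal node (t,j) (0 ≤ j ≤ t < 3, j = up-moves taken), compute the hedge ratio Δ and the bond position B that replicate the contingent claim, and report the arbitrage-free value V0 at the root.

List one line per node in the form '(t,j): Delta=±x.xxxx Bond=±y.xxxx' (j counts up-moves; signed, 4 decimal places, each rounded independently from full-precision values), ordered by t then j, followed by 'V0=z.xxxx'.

No-arbitrage ⇒ martingale measure with p* = (R−d)/(u−d) = 0.4783.
Payoff layer (t=3): V(3,0)=100.0000, V(3,1)=100.0000, V(3,2)=100.0000, V(3,3)=0.0000
Node (2,0) S=144.1622: V=(p*·100.0000+(1−p*)·100.0000)/1=100.0000; Δ=(100.0000−100.0000)/(161.4617−128.3044)=0.0000; B=V−Δ·S=100.0000
Node (2,1) S=181.4176: V=(p*·100.0000+(1−p*)·100.0000)/1=100.0000; Δ=(100.0000−100.0000)/(203.1877−161.4617)=0.0000; B=V−Δ·S=100.0000
Node (2,2) S=228.3008: V=(p*·0.0000+(1−p*)·100.0000)/1=52.1739; Δ=(0.0000−100.0000)/(255.6969−203.1877)=-1.9044; B=V−Δ·S=486.9565
Node (1,0) S=161.9800: V=(p*·100.0000+(1−p*)·100.0000)/1=100.0000; Δ=(100.0000−100.0000)/(181.4176−144.1622)=0.0000; B=V−Δ·S=100.0000
Node (1,1) S=203.8400: V=(p*·52.1739+(1−p*)·100.0000)/1=77.1267; Δ=(52.1739−100.0000)/(228.3008−181.4176)=-1.0201; B=V−Δ·S=285.0662
Node (0,0) S=182.0000: V=(p*·77.1267+(1−p*)·100.0000)/1=89.0606; Δ=(77.1267−100.0000)/(203.8400−161.9800)=-0.5464; B=V−Δ·S=188.5099
Check: Δ(0,0)·S0 + B(0,0) = 89.0606 = V0.

(0,0): Delta=-0.5464 Bond=188.5099
(1,0): Delta=0.0000 Bond=100.0000
(1,1): Delta=-1.0201 Bond=285.0662
(2,0): Delta=0.0000 Bond=100.0000
(2,1): Delta=0.0000 Bond=100.0000
(2,2): Delta=-1.9044 Bond=486.9565
V0=89.0606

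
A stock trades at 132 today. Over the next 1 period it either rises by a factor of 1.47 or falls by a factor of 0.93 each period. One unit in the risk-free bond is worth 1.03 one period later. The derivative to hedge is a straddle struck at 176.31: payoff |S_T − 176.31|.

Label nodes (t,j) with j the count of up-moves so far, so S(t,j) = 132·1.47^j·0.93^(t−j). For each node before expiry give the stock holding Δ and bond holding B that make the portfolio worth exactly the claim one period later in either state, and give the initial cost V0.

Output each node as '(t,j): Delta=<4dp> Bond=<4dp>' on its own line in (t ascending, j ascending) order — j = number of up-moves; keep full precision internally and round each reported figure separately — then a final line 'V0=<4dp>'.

(0,0): Delta=-0.5025 Bond=111.8835
V0=45.5502

The replicating-portfolio and risk-neutral prices coincide; use p* = (1.03−0.93)/(1.47−0.93) = 0.1852 for the latter.
Terminal values V(1,·): V(1,0)=53.5500, V(1,1)=17.7300
(0,0): S=132.0000. Δ = (V_up−V_dn)/(S_up−S_dn) = (17.7300−53.5500)/(194.0400−122.7600) = -0.5025. V = [p*·17.7300 + (1−p*)·53.5500]/1.03 = 45.5502. B = V − Δ·S = 111.8835.
Check: Δ(0,0)·S0 + B(0,0) = 45.5502 = V0.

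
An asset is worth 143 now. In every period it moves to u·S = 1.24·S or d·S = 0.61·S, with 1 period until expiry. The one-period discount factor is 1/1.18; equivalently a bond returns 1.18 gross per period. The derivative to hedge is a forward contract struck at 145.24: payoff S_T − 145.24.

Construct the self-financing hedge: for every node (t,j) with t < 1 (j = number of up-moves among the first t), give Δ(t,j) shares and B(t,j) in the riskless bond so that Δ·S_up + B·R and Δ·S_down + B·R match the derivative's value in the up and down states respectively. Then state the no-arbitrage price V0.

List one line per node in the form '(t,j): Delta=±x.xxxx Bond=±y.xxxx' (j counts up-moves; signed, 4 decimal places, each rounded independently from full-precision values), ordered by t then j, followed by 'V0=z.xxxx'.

(0,0): Delta=1.0000 Bond=-123.0847
V0=19.9153

Risk-neutral probability p* = (R−d)/(u−d) = (1.18−0.61)/(1.24−0.61) = 0.9048.
Terminal values V(1,·): V(1,0)=-58.0100, V(1,1)=32.0800
Node (0,0) S=143.0000: V=(p*·32.0800+(1−p*)·-58.0100)/1.18=19.9153; Δ=(32.0800−-58.0100)/(177.3200−87.2300)=1.0000; B=V−Δ·S=-123.0847
Self-financing check: at every node Δ·S+B equals the discounted successor values.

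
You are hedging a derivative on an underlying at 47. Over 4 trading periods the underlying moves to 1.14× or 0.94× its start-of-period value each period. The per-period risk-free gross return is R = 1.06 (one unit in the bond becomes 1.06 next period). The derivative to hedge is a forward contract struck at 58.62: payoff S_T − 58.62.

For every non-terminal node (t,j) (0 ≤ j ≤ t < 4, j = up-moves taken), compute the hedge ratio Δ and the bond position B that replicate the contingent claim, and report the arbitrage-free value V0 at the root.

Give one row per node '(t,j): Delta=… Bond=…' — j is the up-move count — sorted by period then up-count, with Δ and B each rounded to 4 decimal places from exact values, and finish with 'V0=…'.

No-arbitrage ⇒ martingale measure with p* = (R−d)/(u−d) = 0.6000.
Payoff layer (t=4): V(4,0)=-21.9248, V(4,1)=-14.1173, V(4,2)=-4.6487, V(4,3)=6.8346, V(4,4)=20.7611
(3,0): S=39.0374. Δ = (V_up−V_dn)/(S_up−S_dn) = (-14.1173−-21.9248)/(44.5027−36.6952) = 1.0000. V = [p*·-14.1173 + (1−p*)·-21.9248]/1.06 = -16.2644. B = V − Δ·S = -55.3019.
(3,1): S=47.3433. Δ = (V_up−V_dn)/(S_up−S_dn) = (-4.6487−-14.1173)/(53.9713−44.5027) = 1.0000. V = [p*·-4.6487 + (1−p*)·-14.1173]/1.06 = -7.9586. B = V − Δ·S = -55.3019.
(3,2): S=57.4163. Δ = (V_up−V_dn)/(S_up−S_dn) = (6.8346−-4.6487)/(65.4546−53.9713) = 1.0000. V = [p*·6.8346 + (1−p*)·-4.6487]/1.06 = 2.1144. B = V − Δ·S = -55.3019.
(3,3): S=69.6326. Δ = (V_up−V_dn)/(S_up−S_dn) = (20.7611−6.8346)/(79.3811−65.4546) = 1.0000. V = [p*·20.7611 + (1−p*)·6.8346]/1.06 = 14.3307. B = V − Δ·S = -55.3019.
(2,0): S=41.5292. Δ = (V_up−V_dn)/(S_up−S_dn) = (-7.9586−-16.2644)/(47.3433−39.0374) = 1.0000. V = [p*·-7.9586 + (1−p*)·-16.2644]/1.06 = -10.6424. B = V − Δ·S = -52.1716.
(2,1): S=50.3652. Δ = (V_up−V_dn)/(S_up−S_dn) = (2.1144−-7.9586)/(57.4163−47.3433) = 1.0000. V = [p*·2.1144 + (1−p*)·-7.9586]/1.06 = -1.8064. B = V − Δ·S = -52.1716.
(2,2): S=61.0812. Δ = (V_up−V_dn)/(S_up−S_dn) = (14.3307−2.1144)/(69.6326−57.4163) = 1.0000. V = [p*·14.3307 + (1−p*)·2.1144]/1.06 = 8.9096. B = V − Δ·S = -52.1716.
(1,0): S=44.1800. Δ = (V_up−V_dn)/(S_up−S_dn) = (-1.8064−-10.6424)/(50.3652−41.5292) = 1.0000. V = [p*·-1.8064 + (1−p*)·-10.6424]/1.06 = -5.0385. B = V − Δ·S = -49.2185.
(1,1): S=53.5800. Δ = (V_up−V_dn)/(S_up−S_dn) = (8.9096−-1.8064)/(61.0812−50.3652) = 1.0000. V = [p*·8.9096 + (1−p*)·-1.8064]/1.06 = 4.3615. B = V − Δ·S = -49.2185.
(0,0): S=47.0000. Δ = (V_up−V_dn)/(S_up−S_dn) = (4.3615−-5.0385)/(53.5800−44.1800) = 1.0000. V = [p*·4.3615 + (1−p*)·-5.0385]/1.06 = 0.5675. B = V − Δ·S = -46.4325.
The time-0 hedge costs 0.5675, which is the no-arbitrage price.

(0,0): Delta=1.0000 Bond=-46.4325
(1,0): Delta=1.0000 Bond=-49.2185
(1,1): Delta=1.0000 Bond=-49.2185
(2,0): Delta=1.0000 Bond=-52.1716
(2,1): Delta=1.0000 Bond=-52.1716
(2,2): Delta=1.0000 Bond=-52.1716
(3,0): Delta=1.0000 Bond=-55.3019
(3,1): Delta=1.0000 Bond=-55.3019
(3,2): Delta=1.0000 Bond=-55.3019
(3,3): Delta=1.0000 Bond=-55.3019
V0=0.5675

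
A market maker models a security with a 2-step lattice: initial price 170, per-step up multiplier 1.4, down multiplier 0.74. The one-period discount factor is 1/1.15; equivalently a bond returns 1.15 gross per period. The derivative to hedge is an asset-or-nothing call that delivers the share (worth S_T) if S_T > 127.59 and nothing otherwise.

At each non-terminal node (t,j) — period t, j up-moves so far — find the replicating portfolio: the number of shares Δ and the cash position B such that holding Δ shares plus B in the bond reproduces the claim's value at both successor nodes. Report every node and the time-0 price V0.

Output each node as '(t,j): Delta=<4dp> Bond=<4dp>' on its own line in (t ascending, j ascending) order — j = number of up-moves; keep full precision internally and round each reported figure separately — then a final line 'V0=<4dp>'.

(0,0): Delta=1.2733 Bond=-56.5584
(1,0): Delta=2.1212 Bond=-171.7112
(1,1): Delta=1.0000 Bond=0.0000
V0=159.9003

Risk-neutral probability p* = (R−d)/(u−d) = (1.15−0.74)/(1.4−0.74) = 0.6212.
Terminal values V(2,·): V(2,0)=0.0000, V(2,1)=176.1200, V(2,2)=333.2000
(1,0): S=125.8000. Δ = (V_up−V_dn)/(S_up−S_dn) = (176.1200−0.0000)/(176.1200−93.0920) = 2.1212. V = [p*·176.1200 + (1−p*)·0.0000]/1.15 = 95.1373. B = V − Δ·S = -171.7112.
(1,1): S=238.0000. Δ = (V_up−V_dn)/(S_up−S_dn) = (333.2000−176.1200)/(333.2000−176.1200) = 1.0000. V = [p*·333.2000 + (1−p*)·176.1200]/1.15 = 238.0000. B = V − Δ·S = 0.0000.
(0,0): S=170.0000. Δ = (V_up−V_dn)/(S_up−S_dn) = (238.0000−95.1373)/(238.0000−125.8000) = 1.2733. V = [p*·238.0000 + (1−p*)·95.1373]/1.15 = 159.9003. B = V − Δ·S = -56.5584.
The time-0 hedge costs 159.9003, which is the no-arbitrage price.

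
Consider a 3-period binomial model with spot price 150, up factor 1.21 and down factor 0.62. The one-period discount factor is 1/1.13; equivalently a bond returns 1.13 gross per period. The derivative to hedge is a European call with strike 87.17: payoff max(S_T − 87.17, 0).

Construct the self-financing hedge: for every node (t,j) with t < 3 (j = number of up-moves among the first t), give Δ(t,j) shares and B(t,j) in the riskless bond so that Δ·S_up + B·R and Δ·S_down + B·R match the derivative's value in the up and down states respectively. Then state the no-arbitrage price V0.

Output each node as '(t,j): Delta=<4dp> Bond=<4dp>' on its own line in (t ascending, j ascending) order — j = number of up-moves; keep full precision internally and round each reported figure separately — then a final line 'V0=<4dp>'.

(0,0): Delta=0.9584 Bond=-53.5046
(1,0): Delta=0.6830 Bond=-34.8514
(1,1): Delta=0.9805 Bond=-64.4773
(2,0): Delta=0.0000 Bond=0.0000
(2,1): Delta=0.7379 Bond=-45.5596
(2,2): Delta=1.0000 Bond=-77.1416
V0=90.2507

Risk-neutral probability p* = (R−d)/(u−d) = (1.13−0.62)/(1.21−0.62) = 0.8644.
Terminal values V(3,·): V(3,0)=0.0000, V(3,1)=0.0000, V(3,2)=48.9913, V(3,3)=178.5641
Node (2,0) S=57.6600: V=(p*·0.0000+(1−p*)·0.0000)/1.13=0.0000; Δ=(0.0000−0.0000)/(69.7686−35.7492)=0.0000; B=V−Δ·S=0.0000
Node (2,1) S=112.5300: V=(p*·48.9913+(1−p*)·0.0000)/1.13=37.4765; Δ=(48.9913−0.0000)/(136.1613−69.7686)=0.7379; B=V−Δ·S=-45.5596
Node (2,2) S=219.6150: V=(p*·178.5641+(1−p*)·48.9913)/1.13=142.4734; Δ=(178.5641−48.9913)/(265.7341−136.1613)=1.0000; B=V−Δ·S=-77.1416
Node (1,0) S=93.0000: V=(p*·37.4765+(1−p*)·0.0000)/1.13=28.6681; Δ=(37.4765−0.0000)/(112.5300−57.6600)=0.6830; B=V−Δ·S=-34.8514
Node (1,1) S=181.5000: V=(p*·142.4734+(1−p*)·37.4765)/1.13=113.4837; Δ=(142.4734−37.4765)/(219.6150−112.5300)=0.9805; B=V−Δ·S=-64.4773
Node (0,0) S=150.0000: V=(p*·113.4837+(1−p*)·28.6681)/1.13=90.2507; Δ=(113.4837−28.6681)/(181.5000−93.0000)=0.9584; B=V−Δ·S=-53.5046
Root portfolio cost Δ·150+B reproduces V0=90.2507.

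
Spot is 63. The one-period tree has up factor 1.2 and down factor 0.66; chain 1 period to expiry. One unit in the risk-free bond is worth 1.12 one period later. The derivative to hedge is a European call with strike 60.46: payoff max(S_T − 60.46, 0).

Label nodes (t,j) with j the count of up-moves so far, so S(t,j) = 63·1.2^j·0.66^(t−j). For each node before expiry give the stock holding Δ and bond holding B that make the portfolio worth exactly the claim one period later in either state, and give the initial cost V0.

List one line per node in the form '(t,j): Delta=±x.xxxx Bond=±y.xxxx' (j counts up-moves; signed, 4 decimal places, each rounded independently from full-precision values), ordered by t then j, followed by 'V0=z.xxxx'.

(0,0): Delta=0.4450 Bond=-16.5218
V0=11.5152

Since d<R<u, set p* = (R−d)/(u−d) = 0.8519; price each node as the discounted p*-expectation of its children.
At expiry t=1: V(1,0)=0.0000, V(1,1)=15.1400
  t=0,j=0: stock 63.0000 → up 75.6000 (V=15.1400), down 41.5800 (V=0.0000). Price 11.5152; hedge Δ=0.4450, bond B=-16.5218.
Check: Δ(0,0)·S0 + B(0,0) = 11.5152 = V0.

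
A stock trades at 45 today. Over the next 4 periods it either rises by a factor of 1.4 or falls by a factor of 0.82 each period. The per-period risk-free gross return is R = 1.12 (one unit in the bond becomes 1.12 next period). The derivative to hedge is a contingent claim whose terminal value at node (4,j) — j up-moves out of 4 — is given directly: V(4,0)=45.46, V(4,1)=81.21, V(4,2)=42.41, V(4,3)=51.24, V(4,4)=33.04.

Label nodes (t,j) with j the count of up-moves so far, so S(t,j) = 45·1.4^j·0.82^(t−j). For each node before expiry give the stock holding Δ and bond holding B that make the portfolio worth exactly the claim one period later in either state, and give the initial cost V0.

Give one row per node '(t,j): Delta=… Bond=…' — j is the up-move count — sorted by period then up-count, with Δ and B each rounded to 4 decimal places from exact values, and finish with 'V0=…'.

Since d<R<u, set p* = (R−d)/(u−d) = 0.5172; price each node as the discounted p*-expectation of its children.
At expiry t=4: V(4,0)=45.4600, V(4,1)=81.2100, V(4,2)=42.4100, V(4,3)=51.2400, V(4,4)=33.0400
Node (3,0) S=24.8116: V=(p*·81.2100+(1−p*)·45.4600)/1.12=57.0994; Δ=(81.2100−45.4600)/(34.7362−20.3455)=2.4842; B=V−Δ·S=-4.5385
Node (3,1) S=42.3612: V=(p*·42.4100+(1−p*)·81.2100)/1.12=54.5902; Δ=(42.4100−81.2100)/(59.3057−34.7362)=-1.5792; B=V−Δ·S=121.4868
Node (3,2) S=72.3240: V=(p*·51.2400+(1−p*)·42.4100)/1.12=41.9440; Δ=(51.2400−42.4100)/(101.2536−59.3057)=0.2105; B=V−Δ·S=26.7198
Node (3,3) S=123.4800: V=(p*·33.0400+(1−p*)·51.2400)/1.12=37.3448; Δ=(33.0400−51.2400)/(172.8720−101.2536)=-0.2541; B=V−Δ·S=68.7241
Node (2,0) S=30.2580: V=(p*·54.5902+(1−p*)·57.0994)/1.12=49.8228; Δ=(54.5902−57.0994)/(42.3612−24.8116)=-0.1430; B=V−Δ·S=54.1491
Node (2,1) S=51.6600: V=(p*·41.9440+(1−p*)·54.5902)/1.12=42.9009; Δ=(41.9440−54.5902)/(72.3240−42.3612)=-0.4221; B=V−Δ·S=64.7048
Node (2,2) S=88.2000: V=(p*·37.3448+(1−p*)·41.9440)/1.12=35.3260; Δ=(37.3448−41.9440)/(123.4800−72.3240)=-0.0899; B=V−Δ·S=43.2555
Node (1,0) S=36.9000: V=(p*·42.9009+(1−p*)·49.8228)/1.12=41.2880; Δ=(42.9009−49.8228)/(51.6600−30.2580)=-0.3234; B=V−Δ·S=53.2223
Node (1,1) S=63.0000: V=(p*·35.3260+(1−p*)·42.9009)/1.12=34.8061; Δ=(35.3260−42.9009)/(88.2000−51.6600)=-0.2073; B=V−Δ·S=47.8664
Node (0,0) S=45.0000: V=(p*·34.8061+(1−p*)·41.2880)/1.12=33.8708; Δ=(34.8061−41.2880)/(63.0000−36.9000)=-0.2483; B=V−Δ·S=45.0464
Root portfolio cost Δ·45+B reproduces V0=33.8708.

(0,0): Delta=-0.2483 Bond=45.0464
(1,0): Delta=-0.3234 Bond=53.2223
(1,1): Delta=-0.2073 Bond=47.8664
(2,0): Delta=-0.1430 Bond=54.1491
(2,1): Delta=-0.4221 Bond=64.7048
(2,2): Delta=-0.0899 Bond=43.2555
(3,0): Delta=2.4842 Bond=-4.5385
(3,1): Delta=-1.5792 Bond=121.4868
(3,2): Delta=0.2105 Bond=26.7198
(3,3): Delta=-0.2541 Bond=68.7241
V0=33.8708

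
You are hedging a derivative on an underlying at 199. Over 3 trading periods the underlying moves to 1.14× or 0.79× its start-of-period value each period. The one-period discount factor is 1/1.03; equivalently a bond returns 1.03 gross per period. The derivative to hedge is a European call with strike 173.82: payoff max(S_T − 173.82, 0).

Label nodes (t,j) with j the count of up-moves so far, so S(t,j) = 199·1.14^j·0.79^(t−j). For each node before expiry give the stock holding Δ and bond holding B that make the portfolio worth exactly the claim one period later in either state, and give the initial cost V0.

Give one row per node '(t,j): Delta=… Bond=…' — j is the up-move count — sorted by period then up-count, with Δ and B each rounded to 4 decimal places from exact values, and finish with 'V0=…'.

(0,0): Delta=0.7539 Bond=-101.9412
(1,0): Delta=0.3689 Bond=-44.4823
(1,1): Delta=0.8761 Bond=-132.7365
(2,0): Delta=0.0000 Bond=0.0000
(2,1): Delta=0.4861 Bond=-66.8161
(2,2): Delta=1.0000 Bond=-168.7573
V0=48.0753

Under the risk-neutral measure, an up-move has probability p* = (R−d)/(u−d) = 0.6857 and values discount at R = 1.03.
Terminal payoffs: V(3,0)=0.0000, V(3,1)=0.0000, V(3,2)=30.4901, V(3,3)=121.0073
  t=2,j=0: stock 124.1959 → up 141.5833 (V=0.0000), down 98.1148 (V=0.0000). Price 0.0000; hedge Δ=0.0000, bond B=0.0000.
  t=2,j=1: stock 179.2194 → up 204.3101 (V=30.4901), down 141.5833 (V=0.0000). Price 20.2986; hedge Δ=0.4861, bond B=-66.8161.
  t=2,j=2: stock 258.6204 → up 294.8273 (V=121.0073), down 204.3101 (V=30.4901). Price 89.8631; hedge Δ=1.0000, bond B=-168.7573.
  t=1,j=0: stock 157.2100 → up 179.2194 (V=20.2986), down 124.1959 (V=0.0000). Price 13.5136; hedge Δ=0.3689, bond B=-44.4823.
  t=1,j=1: stock 226.8600 → up 258.6204 (V=89.8631), down 179.2194 (V=20.2986). Price 66.0194; hedge Δ=0.8761, bond B=-132.7365.
  t=0,j=0: stock 199.0000 → up 226.8600 (V=66.0194), down 157.2100 (V=13.5136). Price 48.0753; hedge Δ=0.7539, bond B=-101.9412.
Check: Δ(0,0)·S0 + B(0,0) = 48.0753 = V0.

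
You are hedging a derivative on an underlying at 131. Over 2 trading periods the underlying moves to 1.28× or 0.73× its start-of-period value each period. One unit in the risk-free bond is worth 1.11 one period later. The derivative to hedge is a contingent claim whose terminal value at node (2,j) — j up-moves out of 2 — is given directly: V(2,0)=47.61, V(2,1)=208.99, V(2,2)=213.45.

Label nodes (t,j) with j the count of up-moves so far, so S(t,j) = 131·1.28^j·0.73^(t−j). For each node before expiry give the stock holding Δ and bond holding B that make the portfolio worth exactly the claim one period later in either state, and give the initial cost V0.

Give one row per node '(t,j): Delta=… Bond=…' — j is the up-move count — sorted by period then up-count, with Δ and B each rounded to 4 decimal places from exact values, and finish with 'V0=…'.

(0,0): Delta=0.6622 Bond=72.0828
(1,0): Delta=3.0683 Bond=-150.0768
(1,1): Delta=0.0484 Bond=182.9463
V0=158.8355

No-arbitrage ⇒ martingale measure with p* = (R−d)/(u−d) = 0.6909.
Payoff layer (t=2): V(2,0)=47.6100, V(2,1)=208.9900, V(2,2)=213.4500
Node (1,0) S=95.6300: V=(p*·208.9900+(1−p*)·47.6100)/1.11=143.3414; Δ=(208.9900−47.6100)/(122.4064−69.8099)=3.0683; B=V−Δ·S=-150.0768
Node (1,1) S=167.6800: V=(p*·213.4500+(1−p*)·208.9900)/1.11=191.0554; Δ=(213.4500−208.9900)/(214.6304−122.4064)=0.0484; B=V−Δ·S=182.9463
Node (0,0) S=131.0000: V=(p*·191.0554+(1−p*)·143.3414)/1.11=158.8355; Δ=(191.0554−143.3414)/(167.6800−95.6300)=0.6622; B=V−Δ·S=72.0828
Self-financing check: at every node Δ·S+B equals the discounted successor values.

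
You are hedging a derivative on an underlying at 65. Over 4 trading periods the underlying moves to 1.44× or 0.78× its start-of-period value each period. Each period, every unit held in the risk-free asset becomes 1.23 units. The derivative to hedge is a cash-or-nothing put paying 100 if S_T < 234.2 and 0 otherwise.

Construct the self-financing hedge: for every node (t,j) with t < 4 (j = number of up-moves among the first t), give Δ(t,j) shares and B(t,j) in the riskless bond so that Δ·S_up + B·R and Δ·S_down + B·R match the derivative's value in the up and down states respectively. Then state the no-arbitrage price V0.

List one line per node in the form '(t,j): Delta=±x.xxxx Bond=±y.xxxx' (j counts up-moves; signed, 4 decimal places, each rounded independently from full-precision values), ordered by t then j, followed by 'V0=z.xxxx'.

(0,0): Delta=-0.3970 Bond=60.0555
(1,0): Delta=0.0000 Bond=53.7384
(1,1): Delta=-0.4974 Bond=83.2622
(2,0): Delta=0.0000 Bond=66.0982
(2,1): Delta=0.0000 Bond=66.0982
(2,2): Delta=-0.6231 Bond=119.3592
(3,0): Delta=0.0000 Bond=81.3008
(3,1): Delta=0.0000 Bond=81.3008
(3,2): Delta=0.0000 Bond=81.3008
(3,3): Delta=-0.7806 Bond=177.3836
V0=34.2480

No-arbitrage ⇒ martingale measure with p* = (R−d)/(u−d) = 0.6818.
Terminal values V(4,·): V(4,0)=100.0000, V(4,1)=100.0000, V(4,2)=100.0000, V(4,3)=100.0000, V(4,4)=0.0000
  t=3,j=0: stock 30.8459 → up 44.4181 (V=100.0000), down 24.0598 (V=100.0000). Price 81.3008; hedge Δ=0.0000, bond B=81.3008.
  t=3,j=1: stock 56.9462 → up 82.0026 (V=100.0000), down 44.4181 (V=100.0000). Price 81.3008; hedge Δ=0.0000, bond B=81.3008.
  t=3,j=2: stock 105.1315 → up 151.3894 (V=100.0000), down 82.0026 (V=100.0000). Price 81.3008; hedge Δ=0.0000, bond B=81.3008.
  t=3,j=3: stock 194.0890 → up 279.4881 (V=0.0000), down 151.3894 (V=100.0000). Price 25.8684; hedge Δ=-0.7806, bond B=177.3836.
  t=2,j=0: stock 39.5460 → up 56.9462 (V=81.3008), down 30.8459 (V=81.3008). Price 66.0982; hedge Δ=0.0000, bond B=66.0982.
  t=2,j=1: stock 73.0080 → up 105.1315 (V=81.3008), down 56.9462 (V=81.3008). Price 66.0982; hedge Δ=0.0000, bond B=66.0982.
  t=2,j=2: stock 134.7840 → up 194.0890 (V=25.8684), down 105.1315 (V=81.3008). Price 35.3707; hedge Δ=-0.6231, bond B=119.3592.
  t=1,j=0: stock 50.7000 → up 73.0080 (V=66.0982), down 39.5460 (V=66.0982). Price 53.7384; hedge Δ=0.0000, bond B=53.7384.
  t=1,j=1: stock 93.6000 → up 134.7840 (V=35.3707), down 73.0080 (V=66.0982). Price 36.7054; hedge Δ=-0.4974, bond B=83.2622.
  t=0,j=0: stock 65.0000 → up 93.6000 (V=36.7054), down 50.7000 (V=53.7384). Price 34.2480; hedge Δ=-0.3970, bond B=60.0555.
The time-0 hedge costs 34.2480, which is the no-arbitrage price.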